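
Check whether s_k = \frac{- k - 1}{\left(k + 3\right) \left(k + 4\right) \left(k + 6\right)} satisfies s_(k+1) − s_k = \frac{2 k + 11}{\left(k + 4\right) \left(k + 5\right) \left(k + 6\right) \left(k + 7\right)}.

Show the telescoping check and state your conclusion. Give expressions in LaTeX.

Invalid: residual \frac{2 \left(- 3 k - 17\right)}{k^{5} + 25 k^{4} + 245 k^{3} + 1175 k^{2} + 2754 k + 2520} ≠ 0.

s_(k+1) = (-k - 2)/((k + 4)*(k + 5)*(k + 7))
s_(k+1) − s_k = (2*k**2 + 11*k - 1)/(k**5 + 25*k**4 + 245*k**3 + 1175*k**2 + 2754*k + 2520)
(s_(k+1) − s_k) − t_k = 2*(-3*k - 17)/(k**5 + 25*k**4 + 245*k**3 + 1175*k**2 + 2754*k + 2520)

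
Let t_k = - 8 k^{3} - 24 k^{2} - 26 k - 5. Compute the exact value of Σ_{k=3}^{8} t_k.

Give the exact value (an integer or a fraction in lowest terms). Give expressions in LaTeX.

Ratio r(k) = (8*k**3 + 48*k**2 + 98*k + 63)/(8*k**3 + 24*k**2 + 26*k + 5).
Gosper form: A/B · C(k+1)/C(k) with A=1, B=1, C=k**3 + 3*k**2 + 13*k/4 + 5/8.
Key eq: (1)·f(k+1) = (1)·f(k) + (k**3 + 3*k**2 + 13*k/4 + 5/8).
Bound: deg f ≤ 4.
Coefficient equations give f(k) = k*(2*k**3 + 4*k**2 + 3*k - 4)/8.
Certificate R = B(k−1)f/C = k*(2*k**3 + 4*k**2 + 3*k - 4)/(8*k**3 + 24*k**2 + 26*k + 5) gives s_k = k*(-2*k**3 - 4*k**2 - 3*k + 4).
Verify: -8*k**3 - 24*k**2 - 26*k - 5 matches t_k.
Evaluate s at k=9 and k=3: -16245 and -285; difference -15960.

Σ = -15960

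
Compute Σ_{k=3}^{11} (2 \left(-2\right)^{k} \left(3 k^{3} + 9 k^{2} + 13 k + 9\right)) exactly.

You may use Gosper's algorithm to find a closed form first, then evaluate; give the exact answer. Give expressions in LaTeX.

Σ = -15442560

Step 1: r(k) = 2*(-3*k**3 - 18*k**2 - 40*k - 34)/(3*k**3 + 9*k**2 + 13*k + 9).
A = -2, B = 1, C = k**3 + 3*k**2 + 13*k/3 + 3.
f must satisfy (-2)·f(k+1) − (1)·f(k) = k**3 + 3*k**2 + 13*k/3 + 3.
Degrees (0,0,3) ⇒ d ≤ 3.
A polynomial solution: f(k) = -(k + 1)*(k**2 + 1)/3.
So s_k = (B(k−1)f/C)·t_k = (-(k + 1)*(k**2 + 1)/(3*k**3 + 9*k**2 + 13*k + 9))·t_k = (-2)**(k + 1)*(k**3 + k**2 + k + 1).
Verify: 2*(-2)**k*(3*k**3 + 9*k**2 + 13*k + 9) matches t_k.
Telescoping: Σ = s_(12) − s_(3) = -15441920 − (640) = -15442560.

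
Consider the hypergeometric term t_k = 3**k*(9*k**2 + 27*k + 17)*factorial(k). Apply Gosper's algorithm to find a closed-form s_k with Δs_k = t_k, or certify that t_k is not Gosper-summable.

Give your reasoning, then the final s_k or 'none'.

s_k = 3**k*(3*k + 4)*factorial(k)

Ratio r(k) = 3*(9*k**3 + 54*k**2 + 98*k + 53)/(9*k**2 + 27*k + 17).
Take A(k)=3*k + 3, B(k)=1, C(k)=k**2 + 3*k + 17/9.
Solve (3*k + 3)·f(k+1) − (1)·f(k) = k**2 + 3*k + 17/9.
Degrees (1,0,2) ⇒ d ≤ 1.
Solve for f: f(k) = (3*k + 4)/9 (degree 1 ≤ 1).
So s_k = (B(k−1)f/C)·t_k = ((3*k + 4)/(9*k**2 + 27*k + 17))·t_k = 3**k*(3*k + 4)*factorial(k).
s_(k+1) − s_k = 3**k*(9*k**2 + 27*k + 17)*factorial(k) = t_k.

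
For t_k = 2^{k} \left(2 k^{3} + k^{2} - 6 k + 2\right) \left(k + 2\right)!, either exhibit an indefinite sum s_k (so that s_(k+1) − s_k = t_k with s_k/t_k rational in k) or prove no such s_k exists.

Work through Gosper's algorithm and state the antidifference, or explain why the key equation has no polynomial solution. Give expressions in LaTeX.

Compute t_(k+1)/t_k: get 2*(2*k**4 + 13*k**3 + 23*k**2 + 5*k - 3)/(2*k**3 + k**2 - 6*k + 2).
A = 2*k + 6, B = 1, C = k**3 + k**2/2 - 3*k + 1.
Solve (2*k + 6)·f(k+1) − (1)·f(k) = k**3 + k**2/2 - 3*k + 1.
From deg A=1, deg B=0, deg C=3: d=2.
A polynomial solution: f(k) = (k - 2)**2/2.
R(k) = B(k−1)·f(k)/C(k) = (k - 2)**2/(2*k**3 + k**2 - 6*k + 2); s_k = R·t_k = 2**k*(k - 2)**2*factorial(k + 2).
s_(k+1) − s_k = 2**k*(2*k**3 + k**2 - 6*k + 2)*factorial(k + 2) = t_k.

s_k = 2^{k} \left(k - 2\right)^{2} \left(k + 2\right)!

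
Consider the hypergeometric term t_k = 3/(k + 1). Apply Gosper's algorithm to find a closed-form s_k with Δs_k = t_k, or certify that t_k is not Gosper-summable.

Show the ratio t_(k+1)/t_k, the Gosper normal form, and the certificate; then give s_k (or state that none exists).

not Gosper-summable; s_k does not exist

Compute t_(k+1)/t_k: get (k + 1)/(k + 2).
Factor: A=k + 1; B=k + 2; C=1.
Set up (k + 1)·f(k+1) − (k + 1)·f(k) − (1) = 0.
d = 0 from the (1,1,0) case.
f = c0 ⇒ A·f(k+1) − B(k−1)·f(k) − C = -1. The system {-1 = 0} is inconsistent; no antidifference.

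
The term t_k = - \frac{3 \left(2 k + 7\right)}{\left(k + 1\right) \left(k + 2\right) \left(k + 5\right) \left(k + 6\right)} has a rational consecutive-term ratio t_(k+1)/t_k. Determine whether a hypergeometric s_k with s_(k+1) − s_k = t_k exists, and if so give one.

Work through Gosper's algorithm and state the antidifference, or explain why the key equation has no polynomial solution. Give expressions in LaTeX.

The ratio is (k + 1)*(k + 5)*(2*k + 9)/((k + 3)*(k + 7)*(2*k + 7)).
Gosper form: A/B · C(k+1)/C(k) with A=k + 1, B=k + 7, C=k**3 + 21*k**2/2 + 73*k/2 + 42.
Need (k + 1)·f(k+1) − (k + 6)·f(k) = k**3 + 21*k**2/2 + 73*k/2 + 42.
From deg A=1, deg B=1, deg C=3: d=5.
Solving with deg f ≤ 5: f(k) = k*(k + 2)*(k + 3)*(k + 4)*(k + 6)/10.
So s_k = (B(k−1)f/C)·t_k = (k*(k + 2)*(k + 6)**2/(5*(2*k + 7)))·t_k = 3*k*(-k - 6)/(5*(k**2 + 6*k + 5)).
Verify: 3*(-2*k - 7)/(k**4 + 14*k**3 + 65*k**2 + 112*k + 60) matches t_k.

s_k = \frac{3 k \left(- k - 6\right)}{5 \left(k^{2} + 6 k + 5\right)}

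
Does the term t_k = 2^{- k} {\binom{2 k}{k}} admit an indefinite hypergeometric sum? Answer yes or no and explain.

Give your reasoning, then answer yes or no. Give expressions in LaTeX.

Ratio r(k) = (2*k + 1)/(k + 1).
Gosper form: A/B · C(k+1)/C(k) with A=2*k + 1, B=k + 1, C=1.
Key eq: (2*k + 1)·f(k+1) = (k)·f(k) + (1).
Bound: deg f ≤ -1.
Bound -1 < 0, so the key equation has no polynomial solution.

No. Not Gosper-summable.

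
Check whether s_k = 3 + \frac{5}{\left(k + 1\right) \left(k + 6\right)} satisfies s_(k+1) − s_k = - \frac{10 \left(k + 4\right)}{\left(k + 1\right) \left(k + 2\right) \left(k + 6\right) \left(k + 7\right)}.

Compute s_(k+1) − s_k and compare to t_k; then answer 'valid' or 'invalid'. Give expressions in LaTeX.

s_(k+1) = 3 + 5/((k + 2)*(k + 7))
s_(k+1) − s_k = 10*(-k - 4)/(k**4 + 16*k**3 + 83*k**2 + 152*k + 84)
(s_(k+1) − s_k) − t_k = 0

valid (s_(k+1) − s_k reduces to t_k)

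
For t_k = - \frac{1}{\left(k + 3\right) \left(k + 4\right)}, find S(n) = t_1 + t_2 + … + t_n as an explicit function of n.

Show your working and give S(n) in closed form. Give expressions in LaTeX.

S(n) = - \frac{n}{4 n + 16}

t_(k+1)/t_k = (k + 3)/(k + 5).
A = k + 3, B = k + 5, C = 1.
Key eq: (k + 3)·f(k+1) = (k + 4)·f(k) + (1).
Degrees (1,1,0) ⇒ d ≤ 1.
Solve for f: f(k) = k/3 (degree 1 ≤ 1).
Certificate R = B(k−1)f/C = k*(k + 4)/3 gives s_k = -k/(3*k + 9).
Verify: -1/(k**2 + 7*k + 12) matches t_k.
s_(n+1) = (-n - 1)/(3*(n + 4)) and s_(1) = -1/12, so S(n) = -n/(4*n + 16).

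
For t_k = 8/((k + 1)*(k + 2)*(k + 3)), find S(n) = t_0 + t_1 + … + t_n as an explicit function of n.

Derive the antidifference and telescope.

S(n) = 2*(n**2 + 5*n + 4)/(n**2 + 5*n + 6)

Ratio r(k) = (k + 1)/(k + 4).
Gosper form: A/B · C(k+1)/C(k) with A=k + 1, B=k + 4, C=1.
f must satisfy (k + 1)·f(k+1) − (k + 3)·f(k) = 1.
Bound: deg f ≤ 2.
Solve for f: f(k) = k*(k + 3)/4 (degree 2 ≤ 2).
So s_k = (B(k−1)f/C)·t_k = (k*(k + 3)**2/4)·t_k = 2*k*(k + 3)/((k + 1)*(k + 2)).
Δs = 8/(k**3 + 6*k**2 + 11*k + 6), as required.
s_(n+1) = 2*(n**2 + 5*n + 4)/(n**2 + 5*n + 6) and s_(0) = 0, so S(n) = 2*(n**2 + 5*n + 4)/(n**2 + 5*n + 6).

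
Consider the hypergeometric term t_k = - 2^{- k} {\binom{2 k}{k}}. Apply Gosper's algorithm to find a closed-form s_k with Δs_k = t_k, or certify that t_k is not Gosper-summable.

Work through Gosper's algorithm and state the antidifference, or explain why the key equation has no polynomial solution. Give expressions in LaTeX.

no hypergeometric antidifference exists

Ratio r(k) = (2*k + 1)/(k + 1).
Normal form (A,B,C) = (2*k + 1, k + 1, 1).
Set up (2*k + 1)·f(k+1) − (k)·f(k) − (1) = 0.
Degrees (1,1,0) ⇒ d ≤ -1.
deg f ≤ -1 is impossible — no certificate.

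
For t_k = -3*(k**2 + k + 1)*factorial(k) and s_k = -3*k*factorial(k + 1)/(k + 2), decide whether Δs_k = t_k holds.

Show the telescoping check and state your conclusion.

Invalid: residual 3*(k**3 + 3*k**2 + 2*k + 2)*factorial(k)/((k + 2)*(k + 3)) ≠ 0.

s_(k+1) = -3*(k + 1)*factorial(k + 2)/(k + 3)
s_(k+1) − s_k = -3*(k**3 + 4*k**2 + 5*k + 4)*factorial(k + 1)/((k + 2)*(k + 3))
(s_(k+1) − s_k) − t_k = 3*(k**3 + 3*k**2 + 2*k + 2)*factorial(k)/((k + 2)*(k + 3))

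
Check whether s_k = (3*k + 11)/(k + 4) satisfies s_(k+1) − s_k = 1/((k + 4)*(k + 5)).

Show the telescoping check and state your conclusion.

s_(k+1) = (3*k + 14)/(k + 5)
s_(k+1) − s_k = 1/(k**2 + 9*k + 20)
(s_(k+1) − s_k) − t_k = 0

Valid — Δs_k = t_k.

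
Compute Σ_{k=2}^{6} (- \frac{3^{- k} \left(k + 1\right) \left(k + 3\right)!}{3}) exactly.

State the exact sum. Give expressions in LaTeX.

Σ = -44440/27

The ratio is (k + 2)*(k + 4)/(3*(k + 1)).
Take A(k)=k/3 + 4/3, B(k)=1, C(k)=k + 1.
Need (k/3 + 4/3)·f(k+1) − (1)·f(k) = k + 1.
Degrees (1,0,1) ⇒ d ≤ 0.
Coefficient equations give f(k) = 3.
Certificate R = B(k−1)f/C = 3/(k + 1) gives s_k = -factorial(k + 3)/3**k.
Check: Δs_k = -(k + 1)*factorial(k + 3)/(3*3**k). ✓
Evaluate s at k=7 and k=2: -44800/27 and -40/3; difference -44440/27.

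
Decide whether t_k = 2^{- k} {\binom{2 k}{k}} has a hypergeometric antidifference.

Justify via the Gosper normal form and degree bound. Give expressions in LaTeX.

The ratio is (2*k + 1)/(k + 1).
So A=2*k + 1 and B=k + 1, with C=1.
Solve (2*k + 1)·f(k+1) − (k)·f(k) = 1.
From deg A=1, deg B=1, deg C=0: d=-1.
d = -1 < 0 ⇒ no nonzero polynomial f; not summable.

No — key equation has no polynomial f.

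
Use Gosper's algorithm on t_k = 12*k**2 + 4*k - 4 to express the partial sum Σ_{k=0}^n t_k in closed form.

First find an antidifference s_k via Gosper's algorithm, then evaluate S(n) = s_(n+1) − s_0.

r(k) = (k + 3*(k + 1)**2)/(3*k**2 + k - 1) after simplifying.
Normal form (A,B,C) = (1, 1, k**2 + k/3 - 1/3).
Key eq: (1)·f(k+1) = (1)·f(k) + (k**2 + k/3 - 1/3).
From deg A=0, deg B=0, deg C=2: d=3.
Solving with deg f ≤ 3: f(k) = k*(k**2 - k - 1)/3.
Then R = B(k−1)f/C = k*(k**2 - k - 1)/(3*k**2 + k - 1), so s_k = R(k)·t_k = 4*k*(k**2 - k - 1).
s_(k+1) − s_k = 12*k**2 + 4*k - 4 = t_k.
Evaluate: s_(n+1) = 4*n**3 + 8*n**2 - 4; subtract s_(0) = 0 ⇒ S(n) = 4*n**3 + 8*n**2 - 4.

S(n) = 4*n**3 + 8*n**2 - 4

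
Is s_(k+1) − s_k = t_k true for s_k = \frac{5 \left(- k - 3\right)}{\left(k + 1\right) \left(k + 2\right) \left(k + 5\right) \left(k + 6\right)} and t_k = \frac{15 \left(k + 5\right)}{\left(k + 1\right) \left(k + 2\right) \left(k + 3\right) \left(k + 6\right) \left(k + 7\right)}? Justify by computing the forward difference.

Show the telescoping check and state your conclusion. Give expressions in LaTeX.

Invalid: residual \frac{40 \left(- k - 4\right)}{k^{6} + 24 k^{5} + 226 k^{4} + 1056 k^{3} + 2545 k^{2} + 2952 k + 1260} ≠ 0.

s_(k+1) = 5*(-k - 4)/((k + 2)*(k + 3)*(k + 6)*(k + 7))
s_(k+1) − s_k = 5*(3*k**2 + 22*k + 43)/(k**6 + 24*k**5 + 226*k**4 + 1056*k**3 + 2545*k**2 + 2952*k + 1260)
(s_(k+1) − s_k) − t_k = 40*(-k - 4)/(k**6 + 24*k**5 + 226*k**4 + 1056*k**3 + 2545*k**2 + 2952*k + 1260)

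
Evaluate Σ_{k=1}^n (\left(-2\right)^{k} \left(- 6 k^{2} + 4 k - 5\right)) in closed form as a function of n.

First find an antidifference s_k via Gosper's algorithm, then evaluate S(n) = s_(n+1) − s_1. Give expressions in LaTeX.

r(k) = 2*(4*k - 6*(k + 1)**2 - 1)/(6*k**2 - 4*k + 5) after simplifying.
So A=-2 and B=1, with C=k**2 - 2*k/3 + 5/6.
Set up (-2)·f(k+1) − (1)·f(k) − (k**2 - 2*k/3 + 5/6) = 0.
Bound: deg f ≤ 2.
Solve for f: f(k) = -(2*k**2 - 4*k + 3)/6 (degree 2 ≤ 2).
Get s_k = R·t_k = (-2)**k*(2*k**2 - 4*k + 3) with R(k) = B(k−1)f(k)/C(k) = -(2*k**2 - 4*k + 3)/(6*k**2 - 4*k + 5).
Check: Δs_k = (-2)**k*(-6*k**2 + 4*k - 5). ✓
s_(n+1) = (-2)**(n + 1)*(2*n**2 + 1) and s_(1) = -2, so S(n) = -4*(-2)**n*n**2 - 2*(-2)**n + 2.

S(n) = - 4 \left(-2\right)^{n} n^{2} - 2 \left(-2\right)^{n} + 2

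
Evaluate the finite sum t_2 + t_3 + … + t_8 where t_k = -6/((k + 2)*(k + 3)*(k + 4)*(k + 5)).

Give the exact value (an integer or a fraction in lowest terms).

Σ = -133/8580

Ratio r(k) = (k + 2)/(k + 6).
Gosper form: A/B · C(k+1)/C(k) with A=k + 2, B=k + 6, C=1.
Key eq: (k + 2)·f(k+1) = (k + 5)·f(k) + (1).
Degrees (1,1,0) ⇒ d ≤ 3.
Solve for f: f(k) = k*(k**2 + 9*k + 26)/72 (degree 3 ≤ 3).
Certificate R = B(k−1)f/C = k*(k + 5)*(k**2 + 9*k + 26)/72 gives s_k = k*(-k**2 - 9*k - 26)/(12*(k + 2)*(k + 3)*(k + 4)).
Δs = -6/(k**4 + 14*k**3 + 71*k**2 + 154*k + 120), as required.
Evaluate s at k=9 and k=2: -47/572 and -1/15; difference -133/8580.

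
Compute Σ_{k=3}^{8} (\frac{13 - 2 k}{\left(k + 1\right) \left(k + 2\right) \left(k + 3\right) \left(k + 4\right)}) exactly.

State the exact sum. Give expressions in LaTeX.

Σ = 2/165

Step 1: r(k) = (k + 1)*(2*k - 11)/((k + 5)*(2*k - 13)).
Gosper form: A/B · C(k+1)/C(k) with A=k + 1, B=k + 5, C=k - 13/2.
f must satisfy (k + 1)·f(k+1) − (k + 4)·f(k) = k - 13/2.
Degrees (1,1,1) ⇒ d ≤ 3.
Solving with deg f ≤ 3: f(k) = -k*(2*k**2 + 12*k + 25)/6.
Then R = B(k−1)f/C = -k*(k + 4)*(2*k**2 + 12*k + 25)/(3*(2*k - 13)), so s_k = R(k)·t_k = k*(2*k**2 + 12*k + 25)/(3*(k + 1)*(k + 2)*(k + 3)).
Check: Δs_k = (13 - 2*k)/(k**4 + 10*k**3 + 35*k**2 + 50*k + 24). ✓
Telescoping: Σ = s_(9) − s_(3) = 59/88 − (79/120) = 2/165.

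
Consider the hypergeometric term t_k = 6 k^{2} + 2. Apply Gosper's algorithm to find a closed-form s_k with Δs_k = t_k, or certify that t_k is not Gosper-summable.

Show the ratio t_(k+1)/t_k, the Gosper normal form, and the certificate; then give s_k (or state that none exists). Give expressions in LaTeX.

s_k = k \left(2 k^{2} - 3 k + 3\right)

The ratio is (3*(k + 1)**2 + 1)/(3*k**2 + 1).
A = 1, B = 1, C = k**2 + 1/3.
Set up (1)·f(k+1) − (1)·f(k) − (k**2 + 1/3) = 0.
deg f ≤ 3 (via 0,0,2).
Solving with deg f ≤ 3: f(k) = k*(2*k**2 - 3*k + 3)/6.
So s_k = (B(k−1)f/C)·t_k = (k*(2*k**2 - 3*k + 3)/(2*(3*k**2 + 1)))·t_k = k*(2*k**2 - 3*k + 3).
s_(k+1) − s_k = 6*k**2 + 2 = t_k.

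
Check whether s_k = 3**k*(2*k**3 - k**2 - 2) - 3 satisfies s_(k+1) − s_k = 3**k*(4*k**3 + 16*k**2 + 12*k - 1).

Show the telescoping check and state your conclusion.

s_(k+1) = 3*3**k*(2*(k + 1)**3 - (k + 1)**2 - 2) - 3
s_(k+1) − s_k = 3**k*(4*k**3 + 16*k**2 + 12*k - 1)
(s_(k+1) − s_k) − t_k = 0

Valid: the claim telescopes to t_k.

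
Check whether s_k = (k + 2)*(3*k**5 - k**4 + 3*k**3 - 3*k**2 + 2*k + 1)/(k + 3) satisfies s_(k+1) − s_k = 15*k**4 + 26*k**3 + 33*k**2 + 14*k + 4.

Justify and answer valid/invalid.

Invalid: residual (-12*k**5 - 72*k**4 - 108*k**3 - 116*k**2 - 44*k - 11)/(k**2 + 7*k + 12) ≠ 0.

s_(k+1) = (3*k**6 + 23*k**5 + 71*k**4 + 117*k**3 + 106*k**2 + 53*k + 15)/(k + 4)
s_(k+1) − s_k = (15*k**6 + 119*k**5 + 323*k**4 + 449*k**3 + 382*k**2 + 152*k + 37)/(k**2 + 7*k + 12)
(s_(k+1) − s_k) − t_k = (-12*k**5 - 72*k**4 - 108*k**3 - 116*k**2 - 44*k - 11)/(k**2 + 7*k + 12)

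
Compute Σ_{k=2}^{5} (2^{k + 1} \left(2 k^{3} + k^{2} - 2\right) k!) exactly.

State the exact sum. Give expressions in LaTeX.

Ratio r(k) = 2*(k + 1)*(2*(k + 1)**3 + (k + 1)**2 - 2)/(2*k**3 + k**2 - 2).
So A=2*k + 2 and B=1, with C=k**3 + k**2/2 - 1.
Set up (2*k + 2)·f(k+1) − (1)·f(k) − (k**3 + k**2/2 - 1) = 0.
d = 2 from the (1,0,3) case.
Coefficient equations give f(k) = k*(k - 2)/2.
R(k) = B(k−1)·f(k)/C(k) = k*(k - 2)/(2*k**3 + k**2 - 2); s_k = R·t_k = 2**(k + 1)*k*(k - 2)*factorial(k).
Verify: 2**(k + 1)*(2*k**3 + k**2 - 2)*factorial(k) matches t_k.
Sum = s_(6) − s_(2); s_(6) = 2211840, s_(2) = 0 ⇒ 2211840.

Σ = 2211840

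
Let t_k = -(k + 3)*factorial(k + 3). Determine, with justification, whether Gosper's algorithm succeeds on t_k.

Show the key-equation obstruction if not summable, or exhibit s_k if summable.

Compute t_(k+1)/t_k: get (k + 4)**2/(k + 3).
Gosper form: A/B · C(k+1)/C(k) with A=k + 4, B=1, C=k + 3.
f must satisfy (k + 4)·f(k+1) − (1)·f(k) = k + 3.
From deg A=1, deg B=0, deg C=1: d=0.
Solving with deg f ≤ 0: f(k) = 1.
So s_k = (B(k−1)f/C)·t_k = (1/(k + 3))·t_k = -factorial(k + 3).
Δs = -(k + 3)*factorial(k + 3), as required.

Yes. s_k = -factorial(k + 3).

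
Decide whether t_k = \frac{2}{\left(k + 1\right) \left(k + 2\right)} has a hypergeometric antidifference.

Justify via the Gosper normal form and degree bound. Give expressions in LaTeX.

Yes. s_k = \frac{2 k}{k + 1}.

The ratio is (k + 1)/(k + 3).
A = k + 1, B = k + 3, C = 1.
Need (k + 1)·f(k+1) − (k + 2)·f(k) = 1.
From deg A=1, deg B=1, deg C=0: d=1.
Match coefficients ⇒ f(k) = k.
Get s_k = R·t_k = 2*k/(k + 1) with R(k) = B(k−1)f(k)/C(k) = k*(k + 2).
Δs = 2/(k**2 + 3*k + 2), as required.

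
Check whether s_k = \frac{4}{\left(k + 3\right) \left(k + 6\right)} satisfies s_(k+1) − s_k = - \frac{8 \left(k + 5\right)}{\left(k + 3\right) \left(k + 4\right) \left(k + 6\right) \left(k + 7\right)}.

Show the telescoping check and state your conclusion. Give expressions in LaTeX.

s_(k+1) = 4/((k + 4)*(k + 7))
s_(k+1) − s_k = 8*(-k - 5)/(k**4 + 20*k**3 + 145*k**2 + 450*k + 504)
(s_(k+1) − s_k) − t_k = 0

Valid — Δs_k = t_k.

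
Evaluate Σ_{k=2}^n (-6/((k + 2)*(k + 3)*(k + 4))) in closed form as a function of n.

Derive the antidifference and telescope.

S(n) = 3*(-n**2 - 7*n + 8)/(20*(n**2 + 7*n + 12))

Ratio r(k) = (k + 2)/(k + 5).
A = k + 2, B = k + 5, C = 1.
Solve (k + 2)·f(k+1) − (k + 4)·f(k) = 1.
Degrees (1,1,0) ⇒ d ≤ 2.
Solving with deg f ≤ 2: f(k) = k*(k + 5)/12.
So s_k = (B(k−1)f/C)·t_k = (k*(k + 4)*(k + 5)/12)·t_k = k*(-k - 5)/(2*(k + 2)*(k + 3)).
Check: Δs_k = -6/(k**3 + 9*k**2 + 26*k + 24). ✓
Σ_(k=2)^n t_k = s_(n+1) − s_(2) = ((-n**2 - 7*n - 6)/(2*(n**2 + 7*n + 12))) − (-7/20), i.e. 3*(-n**2 - 7*n + 8)/(20*(n**2 + 7*n + 12)).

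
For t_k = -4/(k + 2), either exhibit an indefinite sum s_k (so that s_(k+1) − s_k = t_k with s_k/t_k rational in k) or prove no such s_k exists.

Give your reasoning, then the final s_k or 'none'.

no hypergeometric antidifference exists

Ratio r(k) = (k + 2)/(k + 3).
Gosper form: A/B · C(k+1)/C(k) with A=k + 2, B=k + 3, C=1.
f must satisfy (k + 2)·f(k+1) − (k + 2)·f(k) = 1.
Bound: deg f ≤ 0.
Generic f = c0 gives residual -1; -1 = 0 cannot hold, so t_k is not Gosper-summable.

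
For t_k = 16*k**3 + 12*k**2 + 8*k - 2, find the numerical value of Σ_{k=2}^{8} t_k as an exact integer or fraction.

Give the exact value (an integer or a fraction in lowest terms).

Σ = 23422

t_(k+1)/t_k = (8*k**3 + 30*k**2 + 40*k + 17)/(8*k**3 + 6*k**2 + 4*k - 1).
A = 1, B = 1, C = k**3 + 3*k**2/4 + k/2 - 1/8.
f must satisfy (1)·f(k+1) − (1)·f(k) = k**3 + 3*k**2/4 + k/2 - 1/8.
Degrees (0,0,3) ⇒ d ≤ 4.
Solve for f: f(k) = k*(2*k**3 - 2*k**2 + k - 2)/8 (degree 4 ≤ 4).
So s_k = (B(k−1)f/C)·t_k = (k*(2*k**3 - 2*k**2 + k - 2)/(8*k**3 + 6*k**2 + 4*k - 1))·t_k = 2*k*(2*k**3 - 2*k**2 + k - 2).
s_(k+1) − s_k = 16*k**3 + 12*k**2 + 8*k - 2 = t_k.
Evaluate s at k=9 and k=2: 23454 and 32; difference 23422.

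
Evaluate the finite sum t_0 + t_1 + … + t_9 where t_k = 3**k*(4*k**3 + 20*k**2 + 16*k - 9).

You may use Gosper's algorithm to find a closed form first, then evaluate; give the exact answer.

Σ = 121463796

Ratio r(k) = 3*(4*k**3 + 32*k**2 + 68*k + 31)/(4*k**3 + 20*k**2 + 16*k - 9).
Normal form (A,B,C) = (3, 1, k**3 + 5*k**2 + 4*k - 9/4).
Solve (3)·f(k+1) − (1)·f(k) = k**3 + 5*k**2 + 4*k - 9/4.
From deg A=0, deg B=0, deg C=3: d=3.
Match coefficients ⇒ f(k) = (k + 1)**2*(2*k - 3)/4.
R(k) = B(k−1)·f(k)/C(k) = (k + 1)**2*(2*k - 3)/(4*k**3 + 20*k**2 + 16*k - 9); s_k = R·t_k = 3**k*(2*k**3 + k**2 - 4*k - 3).
Check: Δs_k = 3**k*(4*k**3 + 20*k**2 + 16*k - 9). ✓
Evaluate s at k=10 and k=0: 121463793 and -3; difference 121463796.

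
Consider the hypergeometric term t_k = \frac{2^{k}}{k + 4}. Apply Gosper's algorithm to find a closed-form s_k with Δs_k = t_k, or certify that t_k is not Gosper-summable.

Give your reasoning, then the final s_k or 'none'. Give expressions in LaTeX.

The ratio is 2*(k + 4)/(k + 5).
Factor: A=2*k + 8; B=k + 5; C=1.
f must satisfy (2*k + 8)·f(k+1) − (k + 4)·f(k) = 1.
From deg A=1, deg B=1, deg C=0: d=-1.
deg f ≤ -1 is impossible — no certificate.

none (Gosper's algorithm certifies no s_k)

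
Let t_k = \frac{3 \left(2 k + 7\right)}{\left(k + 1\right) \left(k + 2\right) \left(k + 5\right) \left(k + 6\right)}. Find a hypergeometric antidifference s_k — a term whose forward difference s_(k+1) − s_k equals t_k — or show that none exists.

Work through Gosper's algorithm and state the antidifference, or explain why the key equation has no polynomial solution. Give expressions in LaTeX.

s_k = \frac{3 k \left(k + 6\right)}{5 \left(k^{2} + 6 k + 5\right)}

t_(k+1)/t_k = (k + 1)*(k + 5)*(2*k + 9)/((k + 3)*(k + 7)*(2*k + 7)).
So A=k + 1 and B=k + 7, with C=k**3 + 21*k**2/2 + 73*k/2 + 42.
Key eq: (k + 1)·f(k+1) = (k + 6)·f(k) + (k**3 + 21*k**2/2 + 73*k/2 + 42).
From deg A=1, deg B=1, deg C=3: d=5.
Solving with deg f ≤ 5: f(k) = k*(k + 2)*(k + 3)*(k + 4)*(k + 6)/10.
Get s_k = R·t_k = 3*k*(k + 6)/(5*(k**2 + 6*k + 5)) with R(k) = B(k−1)f(k)/C(k) = k*(k + 2)*(k + 6)**2/(5*(2*k + 7)).
s_(k+1) − s_k = 3*(2*k + 7)/(k**4 + 14*k**3 + 65*k**2 + 112*k + 60) = t_k.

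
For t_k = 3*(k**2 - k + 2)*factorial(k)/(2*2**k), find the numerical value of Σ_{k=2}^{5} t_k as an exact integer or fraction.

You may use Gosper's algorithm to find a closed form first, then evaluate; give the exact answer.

t_(k+1)/t_k = (k + 1)*(-k + (k + 1)**2 + 1)/(2*(k**2 - k + 2)).
Normal form (A,B,C) = (k/2 + 1/2, 1, k**2 - k + 2).
Solve (k/2 + 1/2)·f(k+1) − (1)·f(k) = k**2 - k + 2.
From deg A=1, deg B=0, deg C=2: d=1.
Solving with deg f ≤ 1: f(k) = 2*(k - 1).
R(k) = B(k−1)·f(k)/C(k) = 2*(k - 1)/(k**2 - k + 2); s_k = R·t_k = 3*(k - 1)*factorial(k)/2**k.
Verify: 3*(k**2 - k + 2)*factorial(k)/(2*2**k) matches t_k.
Σ_(k=2)^(5) t_k = s_(6) − s_(2) = 675/4 − (3/2) = 669/4.

Σ = 669/4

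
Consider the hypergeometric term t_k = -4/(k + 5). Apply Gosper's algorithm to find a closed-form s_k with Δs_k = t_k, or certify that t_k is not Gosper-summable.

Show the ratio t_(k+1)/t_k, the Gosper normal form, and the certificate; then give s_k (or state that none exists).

t_(k+1)/t_k = (k + 5)/(k + 6).
Take A(k)=k + 5, B(k)=k + 6, C(k)=1.
Solve (k + 5)·f(k+1) − (k + 5)·f(k) = 1.
d = 0 from the (1,1,0) case.
f = c0 ⇒ A·f(k+1) − B(k−1)·f(k) − C = -1. The system {-1 = 0} is inconsistent; no antidifference.

none — t_k is not Gosper-summable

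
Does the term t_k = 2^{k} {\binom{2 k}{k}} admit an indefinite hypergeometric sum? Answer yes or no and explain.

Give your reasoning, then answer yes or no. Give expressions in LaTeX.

Ratio r(k) = 4*(2*k + 1)/(k + 1).
Factor: A=8*k + 4; B=k + 1; C=1.
Need (8*k + 4)·f(k+1) − (k)·f(k) = 1.
d = -1 from the (1,1,0) case.
d = -1 < 0 ⇒ no nonzero polynomial f; not summable.

No; the degree bound rules out any f.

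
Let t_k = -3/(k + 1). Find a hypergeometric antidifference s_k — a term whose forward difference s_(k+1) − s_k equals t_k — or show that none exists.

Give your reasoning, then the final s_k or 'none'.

r(k) = (k + 1)/(k + 2) after simplifying.
Gosper form: A/B · C(k+1)/C(k) with A=k + 1, B=k + 2, C=1.
Key eq: (k + 1)·f(k+1) = (k + 1)·f(k) + (1).
d = 0 from the (1,1,0) case.
Generic f = c0 gives residual -1; -1 = 0 cannot hold, so t_k is not Gosper-summable.

no hypergeometric antidifference exists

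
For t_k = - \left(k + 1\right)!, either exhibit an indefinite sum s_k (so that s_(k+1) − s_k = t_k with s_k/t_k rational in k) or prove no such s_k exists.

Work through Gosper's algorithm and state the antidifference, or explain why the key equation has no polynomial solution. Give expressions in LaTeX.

t_(k+1)/t_k = k + 2.
Take A(k)=k + 2, B(k)=1, C(k)=1.
f must satisfy (k + 2)·f(k+1) − (1)·f(k) = 1.
Bound: deg f ≤ -1.
Bound -1 < 0, so the key equation has no polynomial solution.

not Gosper-summable; s_k does not exist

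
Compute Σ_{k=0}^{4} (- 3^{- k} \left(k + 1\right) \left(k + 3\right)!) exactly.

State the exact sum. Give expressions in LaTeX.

Σ = -4318/9

t_(k+1)/t_k = (k + 2)*(k + 4)/(3*(k + 1)).
Normal form (A,B,C) = (k/3 + 4/3, 1, k + 1).
Key eq: (k/3 + 4/3)·f(k+1) = (1)·f(k) + (k + 1).
Bound: deg f ≤ 0.
A polynomial solution: f(k) = 3.
Get s_k = R·t_k = -3**(1 - k)*factorial(k + 3) with R(k) = B(k−1)f(k)/C(k) = 3/(k + 1).
Check: Δs_k = -(k + 1)*factorial(k + 3)/3**k. ✓
Evaluate s at k=5 and k=0: -4480/9 and -18; difference -4318/9.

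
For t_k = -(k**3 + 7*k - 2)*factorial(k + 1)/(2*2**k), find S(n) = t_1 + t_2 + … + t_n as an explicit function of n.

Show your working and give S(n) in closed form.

t_(k+1)/t_k = (k + 2)*(7*k + (k + 1)**3 + 5)/(2*(k**3 + 7*k - 2)).
Gosper form: A/B · C(k+1)/C(k) with A=k/2 + 1, B=1, C=k**3 + 7*k - 2.
Key eq: (k/2 + 1)·f(k+1) = (1)·f(k) + (k**3 + 7*k - 2).
Bound: deg f ≤ 2.
Coefficient equations give f(k) = 2*(k**2 - 2*k + 4).
Certificate R = B(k−1)f/C = 2*(k**2 - 2*k + 4)/(k**3 + 7*k - 2) gives s_k = -(k**2 - 2*k + 4)*factorial(k + 1)/2**k.
Δs = -(k**3 + 7*k - 2)*factorial(k + 1)/(2*2**k), as required.
s_(n+1) = -2**(-n - 1)*(n**2 + 3)*factorial(n + 2) and s_(1) = -3, so S(n) = 3 - n**2*factorial(n + 2)/(2*2**n) - 3*factorial(n + 2)/(2*2**n).

S(n) = 3 - n**2*factorial(n + 2)/(2*2**n) - 3*factorial(n + 2)/(2*2**n)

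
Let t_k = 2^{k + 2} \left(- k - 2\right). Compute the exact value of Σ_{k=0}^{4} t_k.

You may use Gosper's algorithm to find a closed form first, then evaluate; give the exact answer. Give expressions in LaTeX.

Σ = -640

The ratio is 2*(k + 3)/(k + 2).
Factor: A=2; B=1; C=k + 2.
Solve (2)·f(k+1) − (1)·f(k) = k + 2.
From deg A=0, deg B=0, deg C=1: d=1.
Solving with deg f ≤ 1: f(k) = k.
R(k) = B(k−1)·f(k)/C(k) = k/(k + 2); s_k = R·t_k = -2**(k + 2)*k.
Verify: 2**(k + 2)*(-k - 2) matches t_k.
Evaluate s at k=5 and k=0: -640 and 0; difference -640.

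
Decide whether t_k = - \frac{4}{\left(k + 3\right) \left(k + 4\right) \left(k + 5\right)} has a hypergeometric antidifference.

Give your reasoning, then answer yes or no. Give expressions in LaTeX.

The ratio is (k + 3)/(k + 6).
Normal form (A,B,C) = (k + 3, k + 6, 1).
Set up (k + 3)·f(k+1) − (k + 5)·f(k) − (1) = 0.
Degrees (1,1,0) ⇒ d ≤ 2.
Coefficient equations give f(k) = k*(k + 7)/24.
R(k) = B(k−1)·f(k)/C(k) = k*(k + 5)*(k + 7)/24; s_k = R·t_k = k*(-k - 7)/(6*(k + 3)*(k + 4)).
Check: Δs_k = -4/(k**3 + 12*k**2 + 47*k + 60). ✓

Yes. s_k = \frac{k \left(- k - 7\right)}{6 \left(k + 3\right) \left(k + 4\right)}.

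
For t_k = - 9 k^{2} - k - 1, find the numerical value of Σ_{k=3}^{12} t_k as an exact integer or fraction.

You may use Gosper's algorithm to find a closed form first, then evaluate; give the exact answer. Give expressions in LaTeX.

Σ = -5890

Step 1: r(k) = (k + 9*(k + 1)**2 + 2)/(9*k**2 + k + 1).
A = 1, B = 1, C = k**2 + k/9 + 1/9.
f must satisfy (1)·f(k+1) − (1)·f(k) = k**2 + k/9 + 1/9.
deg f ≤ 3 (via 0,0,2).
Solve for f: f(k) = k*(3*k**2 - 4*k + 2)/9 (degree 3 ≤ 3).
Get s_k = R·t_k = k*(-3*k**2 + 4*k - 2) with R(k) = B(k−1)f(k)/C(k) = k*(3*k**2 - 4*k + 2)/(9*k**2 + k + 1).
Δs = -9*k**2 - k - 1, as required.
Telescoping: Σ = s_(13) − s_(3) = -5941 − (-51) = -5890.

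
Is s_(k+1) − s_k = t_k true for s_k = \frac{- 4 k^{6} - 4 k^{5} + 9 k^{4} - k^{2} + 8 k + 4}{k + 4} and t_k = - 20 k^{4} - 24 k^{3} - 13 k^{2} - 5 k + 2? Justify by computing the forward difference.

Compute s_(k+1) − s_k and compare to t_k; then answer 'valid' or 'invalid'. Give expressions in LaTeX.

Invalid: residual \frac{2 \left(16 k^{5} + 108 k^{4} + 110 k^{3} + 55 k^{2} + 21 k - 6\right)}{k^{2} + 9 k + 20} ≠ 0.

s_(k+1) = (8*k - 4*(k + 1)**6 - 4*(k + 1)**5 + 9*(k + 1)**4 - (k + 1)**2 + 12)/(k + 5)
s_(k+1) − s_k = (-20*k**6 - 172*k**5 - 413*k**4 - 382*k**3 - 193*k**2 - 40*k + 28)/(k**2 + 9*k + 20)
(s_(k+1) − s_k) − t_k = 2*(16*k**5 + 108*k**4 + 110*k**3 + 55*k**2 + 21*k - 6)/(k**2 + 9*k + 20)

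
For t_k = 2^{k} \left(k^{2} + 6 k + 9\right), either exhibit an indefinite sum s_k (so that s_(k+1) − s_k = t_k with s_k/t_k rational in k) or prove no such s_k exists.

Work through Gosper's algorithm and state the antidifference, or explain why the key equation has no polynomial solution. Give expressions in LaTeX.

The ratio is 2*(k**2 + 8*k + 16)/(k**2 + 6*k + 9).
A = 2, B = 1, C = k**2 + 6*k + 9.
Key eq: (2)·f(k+1) = (1)·f(k) + (k**2 + 6*k + 9).
d = 2 from the (0,0,2) case.
Match coefficients ⇒ f(k) = k**2 + 2*k + 3.
Get s_k = R·t_k = 2**k*(k**2 + 2*k + 3) with R(k) = B(k−1)f(k)/C(k) = (k**2 + 2*k + 3)/(k + 3)**2.
Check: Δs_k = 2**k*(k**2 + 6*k + 9). ✓

s_k = 2^{k} \left(k^{2} + 2 k + 3\right)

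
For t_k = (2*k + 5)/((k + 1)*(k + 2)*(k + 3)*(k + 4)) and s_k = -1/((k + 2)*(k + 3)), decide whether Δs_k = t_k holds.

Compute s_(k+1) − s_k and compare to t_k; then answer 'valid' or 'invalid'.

s_(k+1) = -1/((k + 3)*(k + 4))
s_(k+1) − s_k = 2/(k**3 + 9*k**2 + 26*k + 24)
(s_(k+1) − s_k) − t_k = -3/(k**4 + 10*k**3 + 35*k**2 + 50*k + 24)

Invalid: residual -3/(k**4 + 10*k**3 + 35*k**2 + 50*k + 24) ≠ 0.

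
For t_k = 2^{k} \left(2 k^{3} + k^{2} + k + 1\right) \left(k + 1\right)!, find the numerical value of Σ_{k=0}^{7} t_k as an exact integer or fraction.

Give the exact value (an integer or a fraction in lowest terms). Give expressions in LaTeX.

Σ = 3994583037

r(k) = 2*(k + 2)*(k + 2*(k + 1)**3 + (k + 1)**2 + 2)/(2*k**3 + k**2 + k + 1) after simplifying.
Take A(k)=2*k + 4, B(k)=1, C(k)=k**3 + k**2/2 + k/2 + 1/2.
Key eq: (2*k + 4)·f(k+1) = (1)·f(k) + (k**3 + k**2/2 + k/2 + 1/2).
Degrees (1,0,3) ⇒ d ≤ 2.
Solve for f: f(k) = (k**2 - 3*k + 3)/2 (degree 2 ≤ 2).
Certificate R = B(k−1)f/C = (k**2 - 3*k + 3)/(2*k**3 + k**2 + k + 1) gives s_k = 2**k*(k**2 - 3*k + 3)*factorial(k + 1).
Verify: 2**k*(2*k**3 + k**2 + k + 1)*factorial(k + 1) matches t_k.
Sum = s_(8) − s_(0); s_(8) = 3994583040, s_(0) = 3 ⇒ 3994583037.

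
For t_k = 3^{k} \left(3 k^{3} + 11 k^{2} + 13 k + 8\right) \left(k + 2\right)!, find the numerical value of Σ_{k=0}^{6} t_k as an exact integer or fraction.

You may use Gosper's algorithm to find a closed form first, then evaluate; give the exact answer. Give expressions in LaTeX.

Σ = 34125598078

Step 1: r(k) = 3*(3*k**4 + 29*k**3 + 104*k**2 + 167*k + 105)/(3*k**3 + 11*k**2 + 13*k + 8).
A = 3*k + 9, B = 1, C = k**3 + 11*k**2/3 + 13*k/3 + 8/3.
Key eq: (3*k + 9)·f(k+1) = (1)·f(k) + (k**3 + 11*k**2/3 + 13*k/3 + 8/3).
Bound: deg f ≤ 2.
Match coefficients ⇒ f(k) = (k**2 - k + 1)/3.
Then R = B(k−1)f/C = (k**2 - k + 1)/(3*k**3 + 11*k**2 + 13*k + 8), so s_k = R(k)·t_k = 3**k*(k**2 - k + 1)*factorial(k + 2).
Δs = 3**k*(3*k**3 + 11*k**2 + 13*k + 8)*factorial(k + 2), as required.
Sum = s_(7) − s_(0); s_(7) = 34125598080, s_(0) = 2 ⇒ 34125598078.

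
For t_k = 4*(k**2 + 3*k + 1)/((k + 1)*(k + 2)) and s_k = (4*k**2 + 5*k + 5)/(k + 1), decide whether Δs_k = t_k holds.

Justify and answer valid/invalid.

Valid — Δs_k = t_k.

s_(k+1) = (4*k**2 + 13*k + 14)/(k + 2)
s_(k+1) − s_k = 4*(k**2 + 3*k + 1)/(k**2 + 3*k + 2)
(s_(k+1) − s_k) − t_k = 0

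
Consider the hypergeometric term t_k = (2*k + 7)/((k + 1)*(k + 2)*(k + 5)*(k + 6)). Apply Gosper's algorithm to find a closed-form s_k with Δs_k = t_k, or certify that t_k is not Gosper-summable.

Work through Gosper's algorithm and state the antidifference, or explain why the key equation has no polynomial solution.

Compute t_(k+1)/t_k: get (k + 1)*(k + 5)*(2*k + 9)/((k + 3)*(k + 7)*(2*k + 7)).
So A=k + 1 and B=k + 7, with C=k**3 + 21*k**2/2 + 73*k/2 + 42.
Need (k + 1)·f(k+1) − (k + 6)·f(k) = k**3 + 21*k**2/2 + 73*k/2 + 42.
d = 5 from the (1,1,3) case.
Solve for f: f(k) = k*(k + 2)*(k + 3)*(k + 4)*(k + 6)/10 (degree 5 ≤ 5).
Get s_k = R·t_k = k*(k + 6)/(5*(k**2 + 6*k + 5)) with R(k) = B(k−1)f(k)/C(k) = k*(k + 2)*(k + 6)**2/(5*(2*k + 7)).
Verify: (2*k + 7)/(k**4 + 14*k**3 + 65*k**2 + 112*k + 60) matches t_k.

s_k = k*(k + 6)/(5*(k**2 + 6*k + 5))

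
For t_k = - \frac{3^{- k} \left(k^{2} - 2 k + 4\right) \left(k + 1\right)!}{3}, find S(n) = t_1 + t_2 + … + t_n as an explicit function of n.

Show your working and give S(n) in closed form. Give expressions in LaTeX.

S(n) = 3^{- n - 1} \left(- 2 \cdot 3^{n} - n^{3} n! - 2 n^{2} n! + n n! + 2 n!\right)

r(k) = (k + 2)*(-2*k + (k + 1)**2 + 2)/(3*(k**2 - 2*k + 4)) after simplifying.
A = k/3 + 2/3, B = 1, C = k**2 - 2*k + 4.
f must satisfy (k/3 + 2/3)·f(k+1) − (1)·f(k) = k**2 - 2*k + 4.
From deg A=1, deg B=0, deg C=2: d=1.
Coefficient equations give f(k) = 3*(k - 2).
Then R = B(k−1)f/C = 3*(k - 2)/(k**2 - 2*k + 4), so s_k = R(k)·t_k = -(k - 2)*factorial(k + 1)/3**k.
Verify: -(k**2 - 2*k + 4)*factorial(k + 1)/(3*3**k) matches t_k.
Σ_(k=1)^n t_k = s_(n+1) − s_(1) = (-3**(-n - 1)*(n - 1)*factorial(n + 2)) − (2/3), i.e. 3**(-n - 1)*(-2*3**n - n**3*factorial(n) - 2*n**2*factorial(n) + n*factorial(n) + 2*factorial(n)).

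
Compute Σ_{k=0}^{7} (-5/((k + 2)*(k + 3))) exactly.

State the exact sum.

Σ = -2

Step 1: r(k) = (k + 2)/(k + 4).
So A=k + 2 and B=k + 4, with C=1.
Need (k + 2)·f(k+1) − (k + 3)·f(k) = 1.
From deg A=1, deg B=1, deg C=0: d=1.
A polynomial solution: f(k) = k/2.
Certificate R = B(k−1)f/C = k*(k + 3)/2 gives s_k = -5*k/(2*k + 4).
Check: Δs_k = -5/(k**2 + 5*k + 6). ✓
Evaluate s at k=8 and k=0: -2 and 0; difference -2.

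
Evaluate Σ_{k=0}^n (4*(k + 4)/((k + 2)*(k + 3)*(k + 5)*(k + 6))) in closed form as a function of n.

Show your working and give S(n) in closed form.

Step 1: r(k) = (k + 2)*(k + 5)**2/((k + 4)**2*(k + 7)).
Normal form (A,B,C) = (k + 2, k + 7, k**2 + 8*k + 16).
Solve (k + 2)·f(k+1) − (k + 6)·f(k) = k**2 + 8*k + 16.
Degrees (1,1,2) ⇒ d ≤ 4.
A polynomial solution: f(k) = k*(k + 3)*(k + 4)*(k + 7)/20.
Get s_k = R·t_k = k*(k + 7)/(5*(k**2 + 7*k + 10)) with R(k) = B(k−1)f(k)/C(k) = k*(k + 3)*(k + 6)*(k + 7)/(20*(k + 4)).
Δs = 4*(k + 4)/(k**4 + 16*k**3 + 91*k**2 + 216*k + 180), as required.
Σ_(k=0)^n t_k = s_(n+1) − s_(0) = ((n**2 + 9*n + 8)/(5*(n**2 + 9*n + 18))) − (0), i.e. (n**2 + 9*n + 8)/(5*(n**2 + 9*n + 18)).

S(n) = (n**2 + 9*n + 8)/(5*(n**2 + 9*n + 18))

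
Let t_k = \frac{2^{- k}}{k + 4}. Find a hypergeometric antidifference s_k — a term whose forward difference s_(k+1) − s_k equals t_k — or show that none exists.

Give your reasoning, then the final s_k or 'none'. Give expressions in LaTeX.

not Gosper-summable; s_k does not exist

r(k) = (k + 4)/(2*(k + 5)) after simplifying.
Normal form (A,B,C) = (k/2 + 2, k + 5, 1).
Solve (k/2 + 2)·f(k+1) − (k + 4)·f(k) = 1.
Degrees (1,1,0) ⇒ d ≤ -1.
Negative degree bound (-1): no f exists, t_k not Gosper-summable.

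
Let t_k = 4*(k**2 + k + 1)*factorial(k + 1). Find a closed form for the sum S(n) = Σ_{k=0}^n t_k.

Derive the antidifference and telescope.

Compute t_(k+1)/t_k: get (k + 2)*(k + (k + 1)**2 + 2)/(k**2 + k + 1).
Take A(k)=k + 2, B(k)=1, C(k)=k**2 + k + 1.
Need (k + 2)·f(k+1) − (1)·f(k) = k**2 + k + 1.
deg f ≤ 1 (via 1,0,2).
Match coefficients ⇒ f(k) = k - 1.
Then R = B(k−1)f/C = (k - 1)/(k**2 + k + 1), so s_k = R(k)·t_k = 4*(k - 1)*factorial(k + 1).
Δs = 4*(k**2 + k + 1)*factorial(k + 1), as required.
s_(n+1) = 4*n*factorial(n + 2) and s_(0) = -4, so S(n) = 4*n*factorial(n + 2) + 4.

S(n) = 4*n*factorial(n + 2) + 4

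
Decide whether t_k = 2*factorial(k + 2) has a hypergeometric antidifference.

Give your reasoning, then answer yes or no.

Ratio r(k) = k + 3.
Take A(k)=k + 3, B(k)=1, C(k)=1.
Solve (k + 3)·f(k+1) − (1)·f(k) = 1.
Bound: deg f ≤ -1.
Bound -1 < 0, so the key equation has no polynomial solution.

No — t_k has no hypergeometric antidifference.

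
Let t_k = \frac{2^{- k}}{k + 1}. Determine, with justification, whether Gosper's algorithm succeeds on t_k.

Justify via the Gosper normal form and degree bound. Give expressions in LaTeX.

Compute t_(k+1)/t_k: get (k + 1)/(2*(k + 2)).
Normal form (A,B,C) = (k/2 + 1/2, k + 2, 1).
Key eq: (k/2 + 1/2)·f(k+1) = (k + 1)·f(k) + (1).
From deg A=1, deg B=1, deg C=0: d=-1.
d = -1 < 0 ⇒ no nonzero polynomial f; not summable.

No — negative degree bound, so no certificate f.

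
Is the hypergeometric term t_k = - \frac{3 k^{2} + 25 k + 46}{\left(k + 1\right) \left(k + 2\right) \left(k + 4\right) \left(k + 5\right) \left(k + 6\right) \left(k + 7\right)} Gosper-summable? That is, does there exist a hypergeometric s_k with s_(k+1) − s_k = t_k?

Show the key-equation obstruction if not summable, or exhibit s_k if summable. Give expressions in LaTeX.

Yes. s_k = \frac{k \left(- k^{2} - 11 k - 34\right)}{24 \left(k^{3} + 11 k^{2} + 34 k + 24\right)}.

r(k) = (k + 1)*(k + 4)*(25*k + 3*(k + 1)**2 + 71)/((k + 3)*(k + 8)*(3*k**2 + 25*k + 46)) after simplifying.
A = k + 1, B = k + 8, C = k**3 + 34*k**2/3 + 121*k/3 + 46.
Solve (k + 1)·f(k+1) − (k + 7)·f(k) = k**3 + 34*k**2/3 + 121*k/3 + 46.
From deg A=1, deg B=1, deg C=3: d=6.
Solve for f: f(k) = k*(k + 2)*(k + 3)*(k + 5)*(k**2 + 11*k + 34)/72 (degree 6 ≤ 6).
R(k) = B(k−1)·f(k)/C(k) = k*(k + 2)*(k + 5)*(k + 7)*(k**2 + 11*k + 34)/(24*(3*k**2 + 25*k + 46)); s_k = R·t_k = k*(-k**2 - 11*k - 34)/(24*(k**3 + 11*k**2 + 34*k + 24)).
Check: Δs_k = (-3*k**2 - 25*k - 46)/(k**6 + 25*k**5 + 247*k**4 + 1219*k**3 + 3112*k**2 + 3796*k + 1680). ✓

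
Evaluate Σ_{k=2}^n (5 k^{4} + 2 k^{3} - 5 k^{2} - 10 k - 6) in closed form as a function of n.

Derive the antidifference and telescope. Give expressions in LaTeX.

S(n) = n^{5} + 3 n^{4} + n^{3} - 7 n^{2} - 12 n + 14

Step 1: r(k) = (5*k**4 + 22*k**3 + 31*k**2 + 6*k - 14)/(5*k**4 + 2*k**3 - 5*k**2 - 10*k - 6).
Factor: A=1; B=1; C=k**4 + 2*k**3/5 - k**2 - 2*k - 6/5.
Need (1)·f(k+1) − (1)·f(k) = k**4 + 2*k**3/5 - k**2 - 2*k - 6/5.
deg f ≤ 5 (via 0,0,4).
A polynomial solution: f(k) = k*(k**2 + 1)*(k**2 - 2*k - 2)/5.
Then R = B(k−1)f/C = k*(k**2 + 1)*(k**2 - 2*k - 2)/(5*k**4 + 2*k**3 - 5*k**2 - 10*k - 6), so s_k = R(k)·t_k = k*(k**4 - 2*k**3 - k**2 - 2*k - 2).
Verify: 5*k**4 + 2*k**3 - 5*k**2 - 10*k - 6 matches t_k.
Telescope: S(n) = s_(n+1) − s_(2) = n**5 + 3*n**4 + n**3 - 7*n**2 - 12*n - 6 − (-20) = n**5 + 3*n**4 + n**3 - 7*n**2 - 12*n + 14.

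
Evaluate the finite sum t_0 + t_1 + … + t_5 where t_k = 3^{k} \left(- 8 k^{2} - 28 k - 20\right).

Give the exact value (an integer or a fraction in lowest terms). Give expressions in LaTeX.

Σ = -114452

Ratio r(k) = 3*(2*k**2 + 11*k + 14)/(2*k**2 + 7*k + 5).
So A=3 and B=1, with C=k**2 + 7*k/2 + 5/2.
f must satisfy (3)·f(k+1) − (1)·f(k) = k**2 + 7*k/2 + 5/2.
d = 2 from the (0,0,2) case.
Solving with deg f ≤ 2: f(k) = (4*k**2 + 2*k + 1)/8.
Get s_k = R·t_k = 3**k*(-4*k**2 - 2*k - 1) with R(k) = B(k−1)f(k)/C(k) = (4*k**2 + 2*k + 1)/(4*(k + 1)*(2*k + 5)).
s_(k+1) − s_k = 3**k*(-8*k**2 - 28*k - 20) = t_k.
Σ_(k=0)^(5) t_k = s_(6) − s_(0) = -114453 − (-1) = -114452.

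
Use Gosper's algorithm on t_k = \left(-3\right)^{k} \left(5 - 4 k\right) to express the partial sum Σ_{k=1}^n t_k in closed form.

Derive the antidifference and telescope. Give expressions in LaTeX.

Step 1: r(k) = 3*(1 - 4*k)/(4*k - 5).
Normal form (A,B,C) = (-3, 1, k - 5/4).
Solve (-3)·f(k+1) − (1)·f(k) = k - 5/4.
From deg A=0, deg B=0, deg C=1: d=1.
Coefficient equations give f(k) = -(k - 2)/4.
Get s_k = R·t_k = (-3)**k*(k - 2) with R(k) = B(k−1)f(k)/C(k) = -(k - 2)/(4*k - 5).
s_(k+1) − s_k = (-3)**k*(5 - 4*k) = t_k.
Evaluate: s_(n+1) = (-3)**(n + 1)*(n - 1); subtract s_(1) = 3 ⇒ S(n) = -3*(-3)**n*n + 3*(-3)**n - 3.

S(n) = - 3 \left(-3\right)^{n} n + 3 \left(-3\right)^{n} - 3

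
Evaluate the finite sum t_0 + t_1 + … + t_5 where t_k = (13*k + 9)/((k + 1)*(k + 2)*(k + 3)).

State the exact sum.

Step 1: r(k) = (k + 1)*(13*k + 22)/((k + 4)*(13*k + 9)).
A = k + 1, B = k + 4, C = k + 9/13.
Need (k + 1)·f(k+1) − (k + 3)·f(k) = k + 9/13.
d = 2 from the (1,1,1) case.
Solve for f: f(k) = k*(11*k + 7)/26 (degree 2 ≤ 2).
Get s_k = R·t_k = k*(11*k + 7)/(2*(k + 1)*(k + 2)) with R(k) = B(k−1)f(k)/C(k) = k*(k + 3)*(11*k + 7)/(2*(13*k + 9)).
s_(k+1) − s_k = (13*k + 9)/(k**3 + 6*k**2 + 11*k + 6) = t_k.
Telescoping: Σ = s_(6) − s_(0) = 219/56 − (0) = 219/56.

Σ = 219/56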